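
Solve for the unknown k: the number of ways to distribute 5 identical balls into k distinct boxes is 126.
5

Explanation: Stars and bars: the count is C(5+k−1, k−1), increasing in k. k=3: C(7,2) = 21, k=4: C(8,3) = 56, k=5: C(9,4) = 126 ✓. So k = 5.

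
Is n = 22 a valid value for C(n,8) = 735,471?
No

Solution: C(22,8) = 22·21·20·19·18·17·16·15/8! = 12,893,126,400/40,320 = 319,770, which does not equal 735,471.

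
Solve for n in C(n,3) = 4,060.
30

Working:
C(n,3) = n(n−1)(n−2)/3! is increasing in n, and n(n−1)(n−2) = 3!·4,060 = 24,360 ≈ (n−1)^3 gives n ≈ 30.0. Check: C(28,3) = 3,276, C(29,3) = 3,654, C(30,3) = 4,060 ✓. So n = 30.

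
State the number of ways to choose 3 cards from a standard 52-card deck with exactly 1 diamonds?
9,633

Solution: 13 diamonds and 39 non-diamonds: C(13,1) × C(39,2) = 13 × 741 = 9,633.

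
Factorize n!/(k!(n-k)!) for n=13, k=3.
C(13,3) = 286

Solution: This is the binomial coefficient C(13,3) = 286.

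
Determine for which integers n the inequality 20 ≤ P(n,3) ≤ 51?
4

P(3,3)=6; P(4,3)=24; P(5,3)=60. So valid n = 4.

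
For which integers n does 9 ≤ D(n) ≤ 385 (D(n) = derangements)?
4, 5, 6

Explanation: Using D(n) = (n−1)[D(n−1) + D(n−2)] with D(1)=0, D(2)=1: D(3)=2; D(4)=9; D(5)=44; D(6)=265; D(7)=1,854. So valid n = 4, 5, 6.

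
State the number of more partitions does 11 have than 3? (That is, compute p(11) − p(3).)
53

Reasoning: Pentagonal recurrence p(n) = p(n−1) + p(n−2) − p(n−5) − p(n−7) + …: p(11) = p(10) + p(9) − p(6) − p(4) = 42 + 30 − 11 − 5 = 56.
p(3) = p(2) + p(1) = 2 + 1 = 3.
Difference = 56 − 3 = 53.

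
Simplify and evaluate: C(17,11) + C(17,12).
18,564

Reasoning: By Pascal's identity: C(18,12) = 18,564.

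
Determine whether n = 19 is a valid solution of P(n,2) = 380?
P(19,2) = 19·18 = 342, which does not equal 380.

Answer: No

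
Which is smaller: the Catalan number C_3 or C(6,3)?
C_3

Explanation: C_3 = C(6,3)/(3+1) = 20/4 = 5; C(6,3) = 20.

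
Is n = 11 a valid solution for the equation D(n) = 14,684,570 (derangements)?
Yes

D(11) = (11-1)·[D(10) + D(9)] = 10·[1,334,961 + 133,496] = 14,684,570, which equals 14,684,570.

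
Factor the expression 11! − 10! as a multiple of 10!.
11! − 10! = 11·10! − 10! = (11 − 1)·10! = 10 × 10! = 36,288,000.

Answer: 10 × 10! = 36,288,000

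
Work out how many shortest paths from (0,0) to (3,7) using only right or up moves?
120

Reasoning: Choose 3 rights from 10 moves: C(10,3) = 120.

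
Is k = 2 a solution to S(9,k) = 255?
Yes

Working:
S(9,2) = 2·S(8,2) + S(8,1) = 2·127 + 1 = 255, which equals 255.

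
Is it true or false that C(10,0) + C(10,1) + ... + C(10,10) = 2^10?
True

Reasoning: Binomial theorem with x = y = 1: Σ C(10,i) = (1+1)^10 = 2^10 = 1,024. The statement holds.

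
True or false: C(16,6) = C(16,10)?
True
C(16,6) = C(16,16-6) by the symmetry property; both equal 8,008.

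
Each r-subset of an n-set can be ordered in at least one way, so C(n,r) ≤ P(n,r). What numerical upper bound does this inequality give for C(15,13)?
653,837,184,000

Solution: P(15,13) = 15·14·13·12·11·10·9·8·7·6·5·4·3 = 653,837,184,000, so C(15,13) ≤ 653,837,184,000. (The bound is loose by a factor of 13! = 6,227,020,800: C(15,13) = 653,837,184,000/6,227,020,800 = 105.)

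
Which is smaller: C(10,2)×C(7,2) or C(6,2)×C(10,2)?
C(10,2)×C(7,2)=945, C(6,2)×C(10,2)=675.

Answer: C(6,2)×C(10,2)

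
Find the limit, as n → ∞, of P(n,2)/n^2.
1

Reasoning: P(n,2) = n(n-1) ≈ n^2 for large n. Limit = 1.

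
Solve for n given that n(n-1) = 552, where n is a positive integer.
n² − n − 552 = 0, so n = (1 ± √(1 + 4·552))/2 = (1 ± √2,209)/2 = (1 ± 47)/2, i.e. n = 24 or n = -23. Taking the positive root, n = 24 (check: 24×23 = 552).

Answer: 24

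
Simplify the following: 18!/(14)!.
73,440

Working:
This equals 18×17×...×15 = 73,440.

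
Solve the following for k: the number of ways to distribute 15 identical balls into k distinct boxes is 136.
3

Explanation: Stars and bars: the count is C(15+k−1, k−1), increasing in k. k=2: C(16,1) = 16, k=3: C(17,2) = 136 ✓. So k = 3.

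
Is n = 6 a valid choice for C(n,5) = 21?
No

Solution: C(6,5) = 6·5·4·3·2/5! = 720/120 = 6, which does not equal 21.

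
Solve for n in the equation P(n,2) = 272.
P(n,2) = n(n−1) is increasing in n; n(n−1) ≈ (n−0.5)^2 = 272 gives n ≈ 17.0. Check: P(15,2) = 210, P(16,2) = 240, P(17,2) = 272 ✓. So n = 17.

Answer: 17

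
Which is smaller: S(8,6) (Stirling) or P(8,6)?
S(8,6)

Reasoning: S(8,6) = 6·S(7,6) + S(7,5) = 6·21 + 140 = 266; P(8,6) = 20,160.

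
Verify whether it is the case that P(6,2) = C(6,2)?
False

Working:
P(6,2) = 30 but C(6,2) = 15; they differ by a factor of 2! = 2, so the statement does not hold.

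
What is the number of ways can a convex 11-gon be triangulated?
4,862

Explanation: Using the Catalan number formula: C_n = C(2n, n) / (n+1)
C_9 = C(18, 9) / (9+1)
     = 48620 / 10
     = 4,862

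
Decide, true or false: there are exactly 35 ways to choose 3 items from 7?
True

Reasoning: C(7,3) = 35.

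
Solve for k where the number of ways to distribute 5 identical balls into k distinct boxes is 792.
8

Reasoning: Stars and bars: the count is C(5+k−1, k−1), increasing in k. k=6: C(10,5) = 252, k=7: C(11,6) = 462, k=8: C(12,7) = 792 ✓. So k = 8.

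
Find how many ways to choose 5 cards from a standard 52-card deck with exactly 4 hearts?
27,885
13 hearts and 39 non-hearts: C(13,4) × C(39,1) = 715 × 39 = 27,885.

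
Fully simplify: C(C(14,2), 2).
C(14,2) = 91, then C(91, 2) = 4,095.

Answer: 4,095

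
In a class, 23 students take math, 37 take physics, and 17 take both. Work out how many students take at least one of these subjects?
43

Working:
|A∪B| = |A|+|B|-|A∩B| = 23+37-17 = 43.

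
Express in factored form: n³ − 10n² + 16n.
n(n − 2)(n − 8)

Explanation: n³ − 10n² + 16n = n(n² − 10n + 16) = n(n − 2)(n − 8).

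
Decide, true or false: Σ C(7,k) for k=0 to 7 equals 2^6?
False

Solution: Binomial theorem: Σ C(7,k) = (1+1)^7 = 2^7 = 128; RHS 2^6 = 64.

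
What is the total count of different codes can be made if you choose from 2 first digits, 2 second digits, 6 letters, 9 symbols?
216
By the multiplication principle: 2 × 2 × 6 × 9 = 216.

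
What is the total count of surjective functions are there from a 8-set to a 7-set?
141,120

Reasoning: Onto functions = 7! × S(8,7)
First compute S(8,7) via recurrence:
Using the Stirling recurrence: S(n,k) = k·S(n-1,k) + S(n-1,k-1)
S(8,7) = 7·S(7,7) + S(7,6)
         = 7·1 + 21
         = 7 + 21
         = 28
Then: 5040 × 28 = 141,120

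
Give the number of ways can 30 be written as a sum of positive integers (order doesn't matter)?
5,604

Pentagonal recurrence p(n) = p(n−1) + p(n−2) − p(n−5) − p(n−7) + …: p(30) = p(29) + p(28) − p(25) − p(23) + p(18) + p(15) − p(8) − p(4) = 4,565 + 3,718 − 1,958 − 1,255 + 385 + 176 − 22 − 5 = 5,604.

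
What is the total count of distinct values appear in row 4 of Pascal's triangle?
3

Row 4 has entries C(4,0)..C(4,4); by symmetry C(4,k)=C(4,4-k), giving 3 distinct values.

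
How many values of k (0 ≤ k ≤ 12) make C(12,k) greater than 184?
7

Explanation: Row 12 is unimodal and symmetric about k=12/2. C(12,2)=66 ≤ 184; C(12,3)=220 > 184; by symmetry C(12,k) > 184 for k = 3..9. That's 9 - 3 + 1 = 7 values.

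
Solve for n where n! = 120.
n! is strictly increasing. 3! = 6, 4! = 24, 5! = 120 ✓. So n = 5.

Answer: 5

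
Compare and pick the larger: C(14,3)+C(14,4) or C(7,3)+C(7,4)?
C(14,3)+C(14,4)

Explanation: First=1,365, Second=70.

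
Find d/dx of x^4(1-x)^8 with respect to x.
Product rule: 4x^{3}(1-x)^{8} + x^4·(-8)(1-x)^{7}.

Answer: 4x^3(1-x)^8 - 8x^4(1-x)^7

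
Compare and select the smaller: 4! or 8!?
4!

Reasoning: 4!=24, 8!=40,320. 8! > 4!.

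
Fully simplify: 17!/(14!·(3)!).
680

This is C(17,14) = 680.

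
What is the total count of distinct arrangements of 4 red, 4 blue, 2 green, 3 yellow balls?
Multinomial: 13!/(4! × 4! × 2! × 3!) = 900,900.

Answer: 900,900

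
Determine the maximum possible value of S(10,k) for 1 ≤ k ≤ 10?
42,525

Working:
Row S(10,k) for k = 1..10 (via S(n,k) = k·S(n−1,k) + S(n−1,k−1)): 1, 511, 9,330, 34,105, 42,525, 22,827, 5,880, 750, 45, 1. The row is unimodal; maximum at k = 5: 42,525.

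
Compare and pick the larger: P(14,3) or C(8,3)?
P(14,3)
P(14,3)=2,184, C(8,3)=56.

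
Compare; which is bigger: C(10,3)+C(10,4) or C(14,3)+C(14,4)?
C(14,3)+C(14,4)
First=330, Second=1,365.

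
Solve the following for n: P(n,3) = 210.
P(n,3) = n(n−1)(n−2) is increasing in n; n(n−1)(n−2) ≈ (n−1)^3 = 210 gives n ≈ 6.9. Check: P(5,3) = 60, P(6,3) = 120, P(7,3) = 210 ✓. So n = 7.
Final answer: 7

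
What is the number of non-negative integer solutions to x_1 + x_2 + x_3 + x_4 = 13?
560

Reasoning: C(13+4-1, 4-1) = 560.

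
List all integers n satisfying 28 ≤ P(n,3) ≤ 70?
5

Working:
P(4,3)=24; P(5,3)=60; P(6,3)=120. So valid n = 5.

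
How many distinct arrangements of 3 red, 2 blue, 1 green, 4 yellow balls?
12,600

Working:
Multinomial: 10!/(3! × 2! × 1! × 4!) = 12,600.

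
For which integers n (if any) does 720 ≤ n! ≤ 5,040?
n! is strictly increasing; 6! = 720 and 7! = 5,040, so valid n = 6, 7.
Final answer: 6, 7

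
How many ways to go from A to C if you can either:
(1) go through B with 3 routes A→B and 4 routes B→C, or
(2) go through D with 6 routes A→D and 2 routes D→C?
24

Explanation: Route via B: 3×4=12. Route via D: 6×2=12. Total: 24.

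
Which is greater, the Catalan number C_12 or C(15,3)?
C_12

Working:
C_12 = C(24,12)/(12+1) = 2,704,156/13 = 208,012; C(15,3) = 455.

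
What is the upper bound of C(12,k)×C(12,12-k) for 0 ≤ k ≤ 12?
853,776

Explanation: C(12,k)·C(12,12-k) = C(12,k)², maximised at the centre k = 6: C(12,6)² = 853,776.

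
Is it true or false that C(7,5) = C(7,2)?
True

Solution: Symmetry C(n,k) = C(n,n-k): C(7,5) = 21 and C(7,2) = 21. Both sides agree, so the statement holds.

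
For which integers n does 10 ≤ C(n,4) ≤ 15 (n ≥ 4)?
6
C(5,4)=5; C(6,4)=15; C(7,4)=35. So valid n = 6.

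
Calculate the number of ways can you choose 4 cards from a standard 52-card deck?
C(52,4) = 270,725.

Answer: 270,725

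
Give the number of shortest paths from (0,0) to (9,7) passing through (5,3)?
3,920

Explanation: To (5,3): C(8,5)=56. From there: C(8,4)=70. Total: 3,920.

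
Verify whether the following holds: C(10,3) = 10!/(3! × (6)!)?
False
The correct denominator is 3!×7!, giving C(10,3) = 120; the stated RHS is 10!/(3!×6!) = 840 ≠ 120, so the statement does not hold.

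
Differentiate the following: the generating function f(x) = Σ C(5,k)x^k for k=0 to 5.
Σ k·C(5,k)x^(k-1) for k=1 to 5

Explanation: Term-by-term differentiation gives Σ k·C(5,k)x^{k-1} for k=1 to 5.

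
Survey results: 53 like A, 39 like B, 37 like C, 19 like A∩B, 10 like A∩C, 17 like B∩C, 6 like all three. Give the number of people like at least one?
89
|A∪B∪C| = 53+39+37-19-10-17+6 = 89.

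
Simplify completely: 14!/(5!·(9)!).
2,002

This is C(14,5) = 2,002.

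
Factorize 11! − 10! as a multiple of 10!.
10 × 10! = 36,288,000

Explanation: 11! − 10! = 11·10! − 10! = (11 − 1)·10! = 10 × 10! = 36,288,000.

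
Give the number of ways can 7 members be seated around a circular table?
Circular arrangements: (7-1)! = 720.
Final answer: 720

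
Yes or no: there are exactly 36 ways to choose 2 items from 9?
Yes

Working:
C(9,2) = 36.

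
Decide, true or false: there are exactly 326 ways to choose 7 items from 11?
C(11,7) = 330 ≠ 326.
Final answer: False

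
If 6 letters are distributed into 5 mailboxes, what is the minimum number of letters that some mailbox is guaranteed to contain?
Pigeonhole: ⌈6/5⌉ = 2.

Answer: 2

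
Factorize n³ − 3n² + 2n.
n(n − 1)(n − 2)

Working:
n³ − 3n² + 2n = n(n² − 3n + 2) = n(n − 1)(n − 2).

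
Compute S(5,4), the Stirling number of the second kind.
10

Using the Stirling recurrence: S(n,k) = k·S(n-1,k) + S(n-1,k-1)
S(5,4) = 4·S(4,4) + S(4,3)
         = 4·1 + 6
         = 4 + 6
         = 10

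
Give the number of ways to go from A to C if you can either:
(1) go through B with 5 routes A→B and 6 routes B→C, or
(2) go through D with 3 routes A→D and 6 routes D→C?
48

Reasoning: Route via B: 5×6=30. Route via D: 3×6=18. Total: 48.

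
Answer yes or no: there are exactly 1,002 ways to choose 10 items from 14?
No

Solution: C(14,10) = 1,001 ≠ 1002.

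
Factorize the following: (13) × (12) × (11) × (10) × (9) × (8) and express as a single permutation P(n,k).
P(13,6) = 13!/(7)!
Product of 6 consecutive descending integers starting at 13: P(13,6) = 13!/7! = 1,235,520.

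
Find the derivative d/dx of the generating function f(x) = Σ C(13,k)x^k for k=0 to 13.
Σ k·C(13,k)x^(k-1) for k=1 to 13

Reasoning: Term-by-term differentiation gives Σ k·C(13,k)x^{k-1} for k=1 to 13.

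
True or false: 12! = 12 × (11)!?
True
By definition n! = n × (n-1)!, so 12! = 12 × 11!.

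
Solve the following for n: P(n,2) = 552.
24

Solution: P(n,2) = n(n−1) is increasing in n; n(n−1) ≈ (n−0.5)^2 = 552 gives n ≈ 24.0. Check: P(22,2) = 462, P(23,2) = 506, P(24,2) = 552 ✓. So n = 24.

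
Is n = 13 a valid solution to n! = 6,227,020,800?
Yes

Solution: 13! = 13·12! = 13·479,001,600 = 6,227,020,800, which equals 6,227,020,800.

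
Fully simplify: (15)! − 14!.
1,220,496,076,800

Working:
(15)! − 14! = (15)·14! − 14! = (15−1)·14! = 14·14! = 1,220,496,076,800.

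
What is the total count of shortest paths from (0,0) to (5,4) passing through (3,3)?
To (3,3): C(6,3)=20. From there: C(3,2)=3. Total: 60.

Answer: 60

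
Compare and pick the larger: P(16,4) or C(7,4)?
P(16,4)

Working:
P(16,4)=43,680, C(7,4)=35.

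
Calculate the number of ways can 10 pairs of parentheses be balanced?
16,796

Working:
Using the Catalan number formula: C_n = C(2n, n) / (n+1)
C_10 = C(20, 10) / (10+1)
     = 184756 / 11
     = 16,796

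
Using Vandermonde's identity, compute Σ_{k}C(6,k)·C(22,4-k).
20,475

= C(6+22,4) = C(28,4) = 20,475.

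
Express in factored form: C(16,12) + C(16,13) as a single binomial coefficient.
C(17,13)

Solution: By Pascal's identity: C(16,12) + C(16,13) = C(17,13) = 2,380.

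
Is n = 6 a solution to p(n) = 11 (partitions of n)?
Yes
Pentagonal recurrence p(n) = p(n−1) + p(n−2) − p(n−5) − p(n−7) + …: p(6) = p(5) + p(4) − p(1) = 7 + 5 − 1 = 11, which equals 11.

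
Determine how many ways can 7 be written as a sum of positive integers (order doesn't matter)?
15

Working:
Pentagonal recurrence p(n) = p(n−1) + p(n−2) − p(n−5) − p(n−7) + …: p(7) = p(6) + p(5) − p(2) − p(0) = 11 + 7 − 2 − 1 = 15.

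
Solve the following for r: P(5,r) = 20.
2

P(5,r) = 5·4·…·(5−r+1), a product of r factors. Multiplying down from 5: 5 = 5; 5·4 = 20 ✓ (2 factors). So r = 2.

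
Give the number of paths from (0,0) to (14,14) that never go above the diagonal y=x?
Counted by the Catalan number C_14: C_14 = C(28,14)/(14+1) = 40,116,600/15 = 2,674,440.

Answer: 2,674,440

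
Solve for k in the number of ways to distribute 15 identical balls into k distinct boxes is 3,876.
5

Reasoning: Stars and bars: the count is C(15+k−1, k−1), increasing in k. k=3: C(17,2) = 136, k=4: C(18,3) = 816, k=5: C(19,4) = 3,876 ✓. So k = 5.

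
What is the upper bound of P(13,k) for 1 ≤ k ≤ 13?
P(13,k) increases in k, so maximum at k = 13: 13! = 6,227,020,800.
Final answer: 6,227,020,800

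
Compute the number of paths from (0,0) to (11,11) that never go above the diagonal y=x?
58,786

Counted by the Catalan number C_11: C_11 = C(22,11)/(11+1) = 705,432/12 = 58,786.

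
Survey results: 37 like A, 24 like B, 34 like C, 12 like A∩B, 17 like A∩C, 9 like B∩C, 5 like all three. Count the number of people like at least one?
62

Solution: |A∪B∪C| = 37+24+34-12-17-9+5 = 62.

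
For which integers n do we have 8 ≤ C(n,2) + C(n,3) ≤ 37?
4, 5, 6

Solution: C(3,2)+C(3,3)=4; C(4,2)+C(4,3)=10; C(5,2)+C(5,3)=20; C(6,2)+C(6,3)=35; C(7,2)+C(7,3)=56. So valid n = 4, 5, 6.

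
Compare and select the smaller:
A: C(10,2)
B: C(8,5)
A

Working:
A=C(10,2)=45, B=C(8,5)=56.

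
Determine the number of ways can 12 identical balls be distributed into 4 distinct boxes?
455

C(12+4-1, 4-1) = C(15, 3) = 455.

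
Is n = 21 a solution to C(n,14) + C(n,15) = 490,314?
No

Working:
C(21,14) + C(21,15) = 116,280 + 54,264 = 170,544, which does not equal 490,314.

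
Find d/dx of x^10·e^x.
Product rule: d/dx[x^10]·e^x + x^10·d/dx[e^x] = 10x^{9}e^x + x^10e^x.

Answer: (10x^9 + x^10)e^x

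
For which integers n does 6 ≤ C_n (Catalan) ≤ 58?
4, 5

Solution: C_3=5; C_4=14; C_5=42; C_6=132. So valid n = 4, 5.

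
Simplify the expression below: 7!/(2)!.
2,520

This equals 7×6×...×3 = 2,520.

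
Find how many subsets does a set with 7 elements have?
128

Reasoning: Each element can be included or excluded: 2^7 = 128.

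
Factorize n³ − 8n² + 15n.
n(n − 3)(n − 5)

Working:
n³ − 8n² + 15n = n(n² − 8n + 15) = n(n − 3)(n − 5).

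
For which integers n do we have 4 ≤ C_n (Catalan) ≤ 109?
3, 4, 5

Working:
C_2=2; C_3=5; C_4=14; C_5=42; C_6=132. So valid n = 3, 4, 5.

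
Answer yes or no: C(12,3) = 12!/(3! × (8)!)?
No

Reasoning: The correct denominator is 3!×9!, giving C(12,3) = 220; the stated RHS is 12!/(3!×8!) = 1,980 ≠ 220, so the statement does not hold.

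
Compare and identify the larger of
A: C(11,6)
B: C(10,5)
A

A=C(11,6)=462, B=C(10,5)=252.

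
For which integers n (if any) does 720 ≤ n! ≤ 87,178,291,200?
6, 7, 8, 9, 10, 11, 12, 13, 14
n! is strictly increasing; 6! = 720 and 14! = 87,178,291,200, so valid n = 6, 7, 8, 9, 10, 11, 12, 13, 14.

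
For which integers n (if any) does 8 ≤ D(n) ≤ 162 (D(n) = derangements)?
4, 5

Working:
Using D(n) = (n−1)[D(n−1) + D(n−2)] with D(1)=0, D(2)=1: D(3)=2; D(4)=9; D(5)=44; D(6)=265. So valid n = 4, 5.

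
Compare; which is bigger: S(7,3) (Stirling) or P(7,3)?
S(7,3)

Reasoning: S(7,3) = 3·S(6,3) + S(6,2) = 3·90 + 31 = 301; P(7,3) = 210.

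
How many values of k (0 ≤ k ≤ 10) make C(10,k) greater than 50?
5

Row 10 is unimodal and symmetric about k=10/2. C(10,2)=45 ≤ 50; C(10,3)=120 > 50; by symmetry C(10,k) > 50 for k = 3..7. That's 7 - 3 + 1 = 5 values.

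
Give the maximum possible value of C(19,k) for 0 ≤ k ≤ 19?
Maximum at k = 9 or k = 10: C(19,9) = 92,378.

Answer: 92,378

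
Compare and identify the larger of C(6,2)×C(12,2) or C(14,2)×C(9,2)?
C(14,2)×C(9,2)

Solution: C(6,2)×C(12,2)=990, C(14,2)×C(9,2)=3,276.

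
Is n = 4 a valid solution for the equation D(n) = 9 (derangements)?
D(4) = (4-1)·[D(3) + D(2)] = 3·[2 + 1] = 9, which equals 9.
Final answer: Yes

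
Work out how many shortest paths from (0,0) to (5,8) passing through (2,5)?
420
To (2,5): C(7,2)=21. From there: C(6,3)=20. Total: 420.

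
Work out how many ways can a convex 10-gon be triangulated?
Using the Catalan number formula: C_n = C(2n, n) / (n+1)
C_8 = C(16, 8) / (8+1)
     = 12870 / 9
     = 1,430
Final answer: 1,430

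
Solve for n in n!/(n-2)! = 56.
8

Working:
n!/(n-2)! = n×(n-1), a product of 2 consecutive integers ≈ (n−0.5)^2. 56^(1/2) + 0.5 ≈ 8.0; check n = 8: 8×7 = 56 ✓. So n = 8.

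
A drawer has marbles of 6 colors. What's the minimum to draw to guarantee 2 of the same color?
7

Solution: Worst case: 1 of each = 6. One more: 7.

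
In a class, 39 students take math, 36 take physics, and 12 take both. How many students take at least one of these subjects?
|A∪B| = |A|+|B|-|A∩B| = 39+36-12 = 63.
Final answer: 63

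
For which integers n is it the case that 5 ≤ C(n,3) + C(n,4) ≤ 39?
C(3,3)+C(3,4)=1; C(4,3)+C(4,4)=5; C(5,3)+C(5,4)=15; C(6,3)+C(6,4)=35; C(7,3)+C(7,4)=70. So valid n = 4, 5, 6.
Final answer: 4, 5, 6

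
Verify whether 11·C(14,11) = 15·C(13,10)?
False

Solution: Absorption identity k·C(n,k) = n·C(n-1,k-1). LHS = 11·364 = 4,004; RHS = 15·286 = 4,290.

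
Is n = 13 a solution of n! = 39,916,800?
No

Working:
13! = 13·12! = 13·479,001,600 = 6,227,020,800, which does not equal 39,916,800.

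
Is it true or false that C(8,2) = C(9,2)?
LHS = C(8,2) = 28; RHS = C(9,2) = 36. 28 ≠ 36, so the statement does not hold.
Final answer: False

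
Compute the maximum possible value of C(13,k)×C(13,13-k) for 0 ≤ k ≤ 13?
2,944,656

Working:
C(13,k)·C(13,13-k) = C(13,k)², maximised at the centre k = 6: C(13,6)² = 2,944,656.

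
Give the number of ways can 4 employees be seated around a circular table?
6

Reasoning: Circular arrangements: (4-1)! = 6.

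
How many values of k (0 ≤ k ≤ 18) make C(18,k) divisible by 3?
16

Explanation: Checking C(18,k) mod 3 for k = 0..18: divisible at k = 1, 2, 3, 4, 5, 6, 7, 8, 10, 11, 12, 13, 14, 15, 16, 17. That's 16 values.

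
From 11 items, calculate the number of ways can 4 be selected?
330

Explanation: C(11,4) = 11! / (4! × (11-4)!)
         = 11! / (4! × 7!)
         = 330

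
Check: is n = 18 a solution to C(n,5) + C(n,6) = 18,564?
No

Reasoning: C(18,5) + C(18,6) = 8,568 + 18,564 = 27,132, which does not equal 18,564.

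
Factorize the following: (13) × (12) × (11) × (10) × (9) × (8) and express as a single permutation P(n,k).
P(13,6) = 13!/(7)!

Reasoning: Product of 6 consecutive descending integers starting at 13: P(13,6) = 13!/7! = 1,235,520.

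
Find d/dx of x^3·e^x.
(3x^2 + x^3)e^x

Reasoning: Product rule: d/dx[x^3]·e^x + x^3·d/dx[e^x] = 3x^{2}e^x + x^3e^x.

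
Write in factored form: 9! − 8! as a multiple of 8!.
8 × 8! = 322,560

Working:
9! − 8! = 9·8! − 8! = (9 − 1)·8! = 8 × 8! = 322,560.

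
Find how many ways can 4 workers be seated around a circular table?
6

Explanation: Circular arrangements: (4-1)! = 6.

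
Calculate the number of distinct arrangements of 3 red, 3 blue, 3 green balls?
1,680

Reasoning: Multinomial: 9!/(3! × 3! × 3!) = 1,680.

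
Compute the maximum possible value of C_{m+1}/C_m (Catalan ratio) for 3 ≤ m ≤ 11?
46/13

C_{m+1}/C_m = 2(2m+1)/(m+2), which increases with m. Maximum at m = 11: 2·23/13 = 46/13.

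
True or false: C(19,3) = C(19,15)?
C(19,3) = 969 but C(19,15) = 3,876; symmetry gives C(19,3) = C(19,16), not C(19,15).

Answer: False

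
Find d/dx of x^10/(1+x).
(10x^9(1+x) - x^10)/(1+x)²

Working:
Quotient rule: [10x^{9}(1+x) - x^10]/(1+x)².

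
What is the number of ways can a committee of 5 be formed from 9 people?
126

Working:
C(9,5) = 9! / (5! × (9-5)!)
         = 9! / (5! × 4!)
         = 126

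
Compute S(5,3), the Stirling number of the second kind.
Using the Stirling recurrence: S(n,k) = k·S(n-1,k) + S(n-1,k-1)
S(5,3) = 3·S(4,3) + S(4,2)
         = 3·6 + 7
         = 18 + 7
         = 25
Final answer: 25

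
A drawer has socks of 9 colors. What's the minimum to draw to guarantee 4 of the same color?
28

Solution: Worst case: 3 of each = 27. One more: 28.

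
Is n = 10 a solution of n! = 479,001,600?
No

Reasoning: 10! = 10·9! = 10·362,880 = 3,628,800, which does not equal 479,001,600.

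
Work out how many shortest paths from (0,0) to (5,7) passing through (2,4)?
300

Solution: To (2,4): C(6,2)=15. From there: C(6,3)=20. Total: 300.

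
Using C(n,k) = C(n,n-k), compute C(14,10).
1,001

Reasoning: C(14,10) = C(14,4) = 1,001.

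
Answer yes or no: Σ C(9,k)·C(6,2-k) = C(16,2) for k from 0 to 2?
No

Working:
Vandermonde's identity gives C(15,2) = 105; RHS C(16,2) = 120.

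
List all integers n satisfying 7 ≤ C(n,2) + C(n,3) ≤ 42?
C(3,2)+C(3,3)=4; C(4,2)+C(4,3)=10; C(5,2)+C(5,3)=20; C(6,2)+C(6,3)=35; C(7,2)+C(7,3)=56. So valid n = 4, 5, 6.

Answer: 4, 5, 6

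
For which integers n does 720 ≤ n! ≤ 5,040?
6, 7

Working:
n! is strictly increasing; 6! = 720 and 7! = 5,040, so valid n = 6, 7.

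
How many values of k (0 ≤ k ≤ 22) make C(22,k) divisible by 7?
15
Checking C(22,k) mod 7 for k = 0..22: divisible at k = 2, 3, 4, 5, 6, 9, 10, 11, 12, 13, 16, 17, 18, 19, 20. That's 15 values.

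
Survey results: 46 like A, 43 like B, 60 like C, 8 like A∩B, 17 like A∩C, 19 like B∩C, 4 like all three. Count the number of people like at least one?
109

Explanation: |A∪B∪C| = 46+43+60-8-17-19+4 = 109.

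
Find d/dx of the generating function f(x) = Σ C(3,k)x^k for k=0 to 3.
Σ k·C(3,k)x^(k-1) for k=1 to 3

Working:
Term-by-term differentiation gives Σ k·C(3,k)x^{k-1} for k=1 to 3.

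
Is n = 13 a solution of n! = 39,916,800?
No

13! = 13·12! = 13·479,001,600 = 6,227,020,800, which does not equal 39,916,800.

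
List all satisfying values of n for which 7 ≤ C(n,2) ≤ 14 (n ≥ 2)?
C(4,2)=6; C(5,2)=10; C(6,2)=15. So valid n = 5.

Answer: 5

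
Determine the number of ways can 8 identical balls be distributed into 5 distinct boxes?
C(8+5-1, 5-1) = C(12, 4) = 495.
Final answer: 495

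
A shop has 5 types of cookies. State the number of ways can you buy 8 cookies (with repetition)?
495

Stars and bars: C(8+5-1, 8) = C(12, 8) = 495.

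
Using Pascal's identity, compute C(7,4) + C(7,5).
56
C(7,4) + C(7,5) = C(8,5) = 56.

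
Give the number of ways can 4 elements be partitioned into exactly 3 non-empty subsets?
6

Solution: This equals S(4,3), the Stirling number of the 2nd kind.
Using the Stirling recurrence: S(n,k) = k·S(n-1,k) + S(n-1,k-1)
S(4,3) = 3·S(3,3) + S(3,2)
         = 3·1 + 3
         = 3 + 3
         = 6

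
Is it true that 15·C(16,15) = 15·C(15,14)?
Absorption identity k·C(n,k) = n·C(n-1,k-1). LHS = 15·16 = 240; RHS = 15·15 = 225.
Final answer: False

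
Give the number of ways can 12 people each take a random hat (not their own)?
Using D(n) = (n-1)[D(n-1) + D(n-2)]:
D(12) = (12-1) × [D(11) + D(10)]
      = 11 × [14684570 + 1334961]
      = 11 × 16019531
      = 176,214,841
Final answer: 176,214,841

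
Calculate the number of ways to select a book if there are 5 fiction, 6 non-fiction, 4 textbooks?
15
By the addition principle: 5 + 6 + 4 = 15.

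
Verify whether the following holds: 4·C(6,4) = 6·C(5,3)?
Absorption identity k·C(n,k) = n·C(n-1,k-1). LHS = 4·15 = 60; RHS = 6·10 = 60.

Answer: True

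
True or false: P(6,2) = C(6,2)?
P(6,2) = 30 but C(6,2) = 15; they differ by a factor of 2! = 2, so the statement does not hold.

Answer: False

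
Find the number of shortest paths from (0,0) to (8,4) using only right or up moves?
495

Explanation: Choose 8 rights from 12 moves: C(12,8) = 495.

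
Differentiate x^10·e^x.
(10x^9 + x^10)e^x
Product rule: d/dx[x^10]·e^x + x^10·d/dx[e^x] = 10x^{9}e^x + x^10e^x.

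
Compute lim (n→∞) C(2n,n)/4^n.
0

Explanation: C(2n,n) ~ 4^n/√(πn), so C(2n,n)/4^n ~ 1/√(πn) → 0.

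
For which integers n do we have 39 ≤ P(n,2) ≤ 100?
7, 8, 9, 10
P(6,2)=30; P(7,2)=42; P(8,2)=56; P(9,2)=72; P(10,2)=90; P(11,2)=110. So valid n = 7, 8, 9, 10.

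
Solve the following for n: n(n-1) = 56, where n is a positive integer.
n² − n − 56 = 0, so n = (1 ± √(1 + 4·56))/2 = (1 ± √225)/2 = (1 ± 15)/2, i.e. n = 8 or n = -7. Taking the positive root, n = 8 (check: 8×7 = 56).

Answer: 8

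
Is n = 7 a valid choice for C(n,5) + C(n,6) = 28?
Yes

Explanation: C(7,5) + C(7,6) = 21 + 7 = 28, which equals 28.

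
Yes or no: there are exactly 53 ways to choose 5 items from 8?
No

Explanation: C(8,5) = 56 ≠ 53.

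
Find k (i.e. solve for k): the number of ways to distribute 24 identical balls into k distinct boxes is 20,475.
Stars and bars: the count is C(24+k−1, k−1), increasing in k. k=3: C(26,2) = 325, k=4: C(27,3) = 2,925, k=5: C(28,4) = 20,475 ✓. So k = 5.
Final answer: 5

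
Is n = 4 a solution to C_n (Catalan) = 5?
No

C_4 = C(8,4)/(4+1) = 70/5 = 14, which does not equal 5.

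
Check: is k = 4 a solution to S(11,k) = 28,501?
No

Reasoning: S(11,4) = 4·S(10,4) + S(10,3) = 4·34,105 + 9,330 = 145,750, which does not equal 28,501.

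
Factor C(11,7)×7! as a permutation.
P(11,7)

Reasoning: C(11,7)×7! = [11!/(7!(4)!)]×7! = 11!/(4)! = P(11,7) = 1,663,200.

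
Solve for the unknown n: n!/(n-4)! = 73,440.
18

Solution: n!/(n-4)! = n×(n-1)×(n-2)×(n-3), a product of 4 consecutive integers ≈ (n−1.5)^4. 73,440^(1/4) + 1.5 ≈ 18.0; check n = 18: 18×17×16×15 = 73,440 ✓. So n = 18.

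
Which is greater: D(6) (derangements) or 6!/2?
D(6) = (6-1)·[D(5) + D(4)] = 5·[44 + 9] = 265; 6!/2 = 720/2 = 360.

Answer: 6!/2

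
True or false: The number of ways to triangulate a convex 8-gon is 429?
False

Working:
Triangulations of a convex 8-gon are counted by the Catalan number C_6: C_6 = C(12,6)/(6+1) = 924/7 = 132.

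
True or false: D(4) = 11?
False

Working:
Derangements of 4 elements: D(4) = (4-1)·[D(3) + D(2)] = 3·[2 + 1] = 9.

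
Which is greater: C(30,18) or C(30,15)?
C(30,15)
C(30,18)=86,493,225, C(30,15)=155,117,520.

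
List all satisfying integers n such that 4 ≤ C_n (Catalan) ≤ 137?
3, 4, 5, 6

Working:
C_2=2; C_3=5; C_4=14; C_5=42; C_6=132; C_7=429. So valid n = 3, 4, 5, 6.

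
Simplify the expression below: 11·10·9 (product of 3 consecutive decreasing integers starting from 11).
990

This is P(11,3) = 11!/(8)! = 990.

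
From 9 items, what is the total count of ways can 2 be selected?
36
C(9,2) = 9! / (2! × (9-2)!)
         = 9! / (2! × 7!)
         = 36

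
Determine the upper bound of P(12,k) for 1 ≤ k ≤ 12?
479,001,600

P(12,k) increases in k, so maximum at k = 12: 12! = 479,001,600.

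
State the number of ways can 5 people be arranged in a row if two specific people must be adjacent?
48

Explanation: Treat pair as unit: (5-1)! arrangements × 2 internal orders = 48.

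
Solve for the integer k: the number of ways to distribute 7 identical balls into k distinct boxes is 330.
5

Working:
Stars and bars: the count is C(7+k−1, k−1), increasing in k. k=3: C(9,2) = 36, k=4: C(10,3) = 120, k=5: C(11,4) = 330 ✓. So k = 5.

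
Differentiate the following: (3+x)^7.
7(3+x)^6
Using the power rule: d/dx (3+x)^7 = 7(3+x)^{6}.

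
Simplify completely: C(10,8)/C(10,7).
3/8

Reasoning: C(n,k+1)/C(n,k) = (n−k)/(k+1). Here (10−7)/(7+1) = 3/8 = 3/8.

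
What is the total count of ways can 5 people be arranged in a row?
120

Explanation: Arrangements of 5 distinct objects: 5! = 120.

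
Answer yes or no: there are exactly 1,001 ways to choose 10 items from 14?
Yes

Explanation: C(14,10) = 1,001.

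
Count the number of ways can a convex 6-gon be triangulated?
14

Working:
Using the Catalan number formula: C_n = C(2n, n) / (n+1)
C_4 = C(8, 4) / (4+1)
     = 70 / 5
     = 14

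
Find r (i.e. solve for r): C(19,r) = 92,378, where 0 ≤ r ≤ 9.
9

Explanation: C(19,r) is increasing for 0 ≤ r ≤ 9. Stepping up (C(19,r+1) = C(19,r)·(19−r)/(r+1)): C(19,1) = 19, C(19,2) = 171, C(19,3) = 969, C(19,4) = 3,876, C(19,5) = 11,628, C(19,6) = 27,132, C(19,7) = 50,388, C(19,8) = 75,582, C(19,9) = 92,378 ✓. So r = 9.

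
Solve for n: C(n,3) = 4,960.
32

Explanation: C(n,3) = n(n−1)(n−2)/3! is increasing in n, and n(n−1)(n−2) = 3!·4,960 = 29,760 ≈ (n−1)^3 gives n ≈ 32.0. Check: C(30,3) = 4,060, C(31,3) = 4,495, C(32,3) = 4,960 ✓. So n = 32.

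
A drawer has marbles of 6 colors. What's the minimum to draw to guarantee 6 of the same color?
Worst case: 5 of each = 30. One more: 31.

Answer: 31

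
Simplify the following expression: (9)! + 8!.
403,200

Reasoning: (9)! + 8! = (9)·8! + 8! = (9+1)·8! = 10·8! = 403,200.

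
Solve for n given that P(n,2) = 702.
27

Working:
P(n,2) = n(n−1) is increasing in n; n(n−1) ≈ (n−0.5)^2 = 702 gives n ≈ 27.0. Check: P(25,2) = 600, P(26,2) = 650, P(27,2) = 702 ✓. So n = 27.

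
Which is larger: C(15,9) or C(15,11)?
C(15,9)

Explanation: C(15,9)=5,005, C(15,11)=1,365.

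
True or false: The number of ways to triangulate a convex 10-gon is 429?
False

Reasoning: Triangulations of a convex 10-gon are counted by the Catalan number C_8: C_8 = C(16,8)/(8+1) = 12,870/9 = 1,430.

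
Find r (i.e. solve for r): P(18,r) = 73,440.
4

Working:
P(18,r) = 18·17·…·(18−r+1), a product of r factors. Multiplying down from 18: 18 = 18; 18·17 = 306; 18·17·16 = 4,896; 18·17·16·15 = 73,440 ✓ (4 factors). So r = 4.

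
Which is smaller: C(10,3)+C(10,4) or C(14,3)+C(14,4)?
C(10,3)+C(10,4)

First=330, Second=1,365.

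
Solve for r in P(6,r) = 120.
3

P(6,r) = 6·5·…·(6−r+1), a product of r factors. Multiplying down from 6: 6 = 6; 6·5 = 30; 6·5·4 = 120 ✓ (3 factors). So r = 3.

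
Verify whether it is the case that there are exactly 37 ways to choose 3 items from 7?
False

Working:
C(7,3) = 35 ≠ 37.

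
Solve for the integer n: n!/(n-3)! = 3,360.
16

Working:
n!/(n-3)! = n×(n-1)×(n-2), a product of 3 consecutive integers ≈ (n−1)^3. 3,360^(1/3) + 1 ≈ 16.0; check n = 16: 16×15×14 = 3,360 ✓. So n = 16.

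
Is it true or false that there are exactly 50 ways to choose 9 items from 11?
False

Reasoning: C(11,9) = 55 ≠ 50.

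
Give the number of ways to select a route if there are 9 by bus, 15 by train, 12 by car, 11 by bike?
47

Solution: By the addition principle: 9 + 15 + 12 + 11 = 47.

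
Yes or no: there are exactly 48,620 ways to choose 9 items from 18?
Yes

Solution: C(18,9) = 48,620.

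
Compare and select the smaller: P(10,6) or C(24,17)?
P(10,6)
P(10,6)=151,200, C(24,17)=346,104.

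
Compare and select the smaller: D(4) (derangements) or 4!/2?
D(4)

Solution: D(4) = (4-1)·[D(3) + D(2)] = 3·[2 + 1] = 9; 4!/2 = 24/2 = 12.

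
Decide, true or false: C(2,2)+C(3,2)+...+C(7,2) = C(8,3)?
True

Solution: Hockey stick identity gives Σ = C(8,3) = 56; RHS C(8,3) = 56.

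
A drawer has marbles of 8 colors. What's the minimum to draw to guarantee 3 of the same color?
Worst case: 2 of each = 16. One more: 17.
Final answer: 17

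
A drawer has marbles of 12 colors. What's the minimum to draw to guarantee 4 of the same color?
Worst case: 3 of each = 36. One more: 37.
Final answer: 37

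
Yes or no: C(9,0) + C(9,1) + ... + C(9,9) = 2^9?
Binomial theorem with x = y = 1: Σ C(9,i) = (1+1)^9 = 2^9 = 512. The statement holds.

Answer: Yes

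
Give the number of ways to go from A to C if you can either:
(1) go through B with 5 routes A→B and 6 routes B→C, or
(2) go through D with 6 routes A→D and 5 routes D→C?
60
Route via B: 5×6=30. Route via D: 6×5=30. Total: 60.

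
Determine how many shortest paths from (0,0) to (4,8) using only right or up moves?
495
Choose 4 rights from 12 moves: C(12,4) = 495.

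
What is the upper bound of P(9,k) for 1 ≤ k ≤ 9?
362,880

P(9,k) increases in k, so maximum at k = 9: 9! = 362,880.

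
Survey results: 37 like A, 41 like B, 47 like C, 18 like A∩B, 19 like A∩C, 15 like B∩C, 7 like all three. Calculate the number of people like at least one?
80

Reasoning: |A∪B∪C| = 37+41+47-18-19-15+7 = 80.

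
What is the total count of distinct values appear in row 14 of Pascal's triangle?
8

Working:
Row 14 has entries C(14,0)..C(14,14); by symmetry C(14,k)=C(14,14-k), giving 8 distinct values.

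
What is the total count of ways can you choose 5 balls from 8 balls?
56

Solution: C(8,5) = 8! / (5! × (8-5)!)
         = 8! / (5! × 3!)
         = 56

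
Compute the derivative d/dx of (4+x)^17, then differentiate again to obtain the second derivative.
272(4+x)^15

Explanation: First derivative: 17(4+x)^{16}. Second derivative: 17·16·(4+x)^{15} = 272(4+x)^{15}.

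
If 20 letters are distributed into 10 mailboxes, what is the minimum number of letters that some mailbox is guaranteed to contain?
2

Explanation: Pigeonhole: ⌈20/10⌉ = 2.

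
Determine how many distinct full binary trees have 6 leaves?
42

Working:
Using the Catalan number formula: C_n = C(2n, n) / (n+1)
C_5 = C(10, 5) / (5+1)
     = 252 / 6
     = 42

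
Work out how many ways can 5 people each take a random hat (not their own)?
44

Explanation: Using D(n) = (n-1)[D(n-1) + D(n-2)]:
D(5) = (5-1) × [D(4) + D(3)]
      = 4 × [9 + 2]
      = 4 × 11
      = 44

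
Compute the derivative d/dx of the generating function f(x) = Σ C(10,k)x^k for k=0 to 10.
Term-by-term differentiation gives Σ k·C(10,k)x^{k-1} for k=1 to 10.
Final answer: Σ k·C(10,k)x^(k-1) for k=1 to 10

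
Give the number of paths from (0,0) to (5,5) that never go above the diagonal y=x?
Counted by the Catalan number C_5: C_5 = C(10,5)/(5+1) = 252/6 = 42.
Final answer: 42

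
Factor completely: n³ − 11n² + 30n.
n(n − 5)(n − 6)
n³ − 11n² + 30n = n(n² − 11n + 30) = n(n − 5)(n − 6).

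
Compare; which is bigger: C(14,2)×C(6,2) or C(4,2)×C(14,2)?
C(14,2)×C(6,2)

Working:
C(14,2)×C(6,2)=1,365, C(4,2)×C(14,2)=546.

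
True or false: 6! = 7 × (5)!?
False
6! = 6 × 5! = 720, but 7 × 5! = 840.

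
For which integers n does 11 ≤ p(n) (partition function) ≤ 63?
Tabulating p(n) via p(n) = p(n−1) + p(n−2) − p(n−5) − p(n−7) + …: p(5)=7; p(6)=11; p(7)=15; p(8)=22; p(9)=30; p(10)=42; p(11)=56; p(12)=77. So valid n = 6, 7, 8, 9, 10, 11.
Final answer: 6, 7, 8, 9, 10, 11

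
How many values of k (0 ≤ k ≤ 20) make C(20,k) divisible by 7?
0

Solution: Checking C(20,k) mod 7 for k = 0..20: none are divisible by 7. Count = 0.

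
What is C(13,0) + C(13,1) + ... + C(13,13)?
Sum of binomial coefficients = 2^13 = 8,192.
Final answer: 8,192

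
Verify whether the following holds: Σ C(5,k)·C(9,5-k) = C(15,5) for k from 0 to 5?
False
Vandermonde's identity gives C(14,5) = 2,002; RHS C(15,5) = 3,003.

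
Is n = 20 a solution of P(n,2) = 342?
No
P(20,2) = 20·19 = 380, which does not equal 342.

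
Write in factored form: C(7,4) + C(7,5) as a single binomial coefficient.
By Pascal's identity: C(7,4) + C(7,5) = C(8,5) = 56.
Final answer: C(8,5)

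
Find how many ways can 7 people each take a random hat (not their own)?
Using D(n) = (n-1)[D(n-1) + D(n-2)]:
D(7) = (7-1) × [D(6) + D(5)]
      = 6 × [265 + 44]
      = 6 × 309
      = 1,854
Final answer: 1,854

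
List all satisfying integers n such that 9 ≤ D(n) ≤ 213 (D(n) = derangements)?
4, 5

Working:
Using D(n) = (n−1)[D(n−1) + D(n−2)] with D(1)=0, D(2)=1: D(3)=2; D(4)=9; D(5)=44; D(6)=265. So valid n = 4, 5.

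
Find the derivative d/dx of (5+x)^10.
Using the power rule: d/dx (5+x)^10 = 10(5+x)^{9}.

Answer: 10(5+x)^9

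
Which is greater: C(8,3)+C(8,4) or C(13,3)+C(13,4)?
C(13,3)+C(13,4)

Explanation: First=126, Second=1,001.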